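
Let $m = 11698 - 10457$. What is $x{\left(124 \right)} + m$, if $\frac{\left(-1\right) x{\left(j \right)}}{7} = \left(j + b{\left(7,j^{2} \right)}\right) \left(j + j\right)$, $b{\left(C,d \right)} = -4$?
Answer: $-207079$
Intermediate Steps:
$x{\left(j \right)} = - 14 j \left(-4 + j\right)$ ($x{\left(j \right)} = - 7 \left(j - 4\right) \left(j + j\right) = - 7 \left(-4 + j\right) 2 j = - 7 \cdot 2 j \left(-4 + j\right) = - 14 j \left(-4 + j\right)$)
$m = 1241$ ($m = 11698 - 10457 = 1241$)
$x{\left(124 \right)} + m = 14 \cdot 124 \left(4 - 124\right) + 1241 = 14 \cdot 124 \left(-120\right) + 1241 = -208320 + 1241 = -207079$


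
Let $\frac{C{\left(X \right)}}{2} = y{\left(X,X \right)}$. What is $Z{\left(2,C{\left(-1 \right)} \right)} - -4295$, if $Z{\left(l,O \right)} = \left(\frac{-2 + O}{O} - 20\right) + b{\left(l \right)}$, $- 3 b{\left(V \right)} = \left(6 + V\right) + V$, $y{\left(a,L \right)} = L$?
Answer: $\frac{12821}{3} \approx 4273.7$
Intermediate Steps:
$C{\left(X \right)} = 2 X$
$b{\left(V \right)} = -2 - \frac{2 V}{3}$ ($b{\left(V \right)} = - \frac{\left(6 + V\right) + V}{3} = - \frac{6 + 2 V}{3} = -2 - \frac{2 V}{3}$)
$Z{\left(l,O \right)} = -22 - \frac{2 l}{3} + \frac{-2 + O}{O}$ ($Z{\left(l,O \right)} = \left(\frac{-2 + O}{O} - 20\right) - \left(2 + \frac{2 l}{3}\right) = \left(-20 + \frac{-2 + O}{O}\right) - \left(2 + \frac{2 l}{3}\right) = -22 - \frac{2 l}{3} + \frac{-2 + O}{O}$)
$Z{\left(2,C{\left(-1 \right)} \right)} - -4295 = \left(-21 - \frac{2}{2 \left(-1\right)} - \frac{4}{3}\right) - -4295 = \left(-21 - \frac{2}{-2} - \frac{4}{3}\right) + 4295 = \left(-21 - -1 - \frac{4}{3}\right) + 4295 = \left(-21 + 1 - \frac{4}{3}\right) + 4295 = - \frac{64}{3} + 4295 = \frac{12821}{3}$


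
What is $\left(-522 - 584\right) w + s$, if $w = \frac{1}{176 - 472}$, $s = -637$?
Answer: $- \frac{93723}{148} \approx -633.26$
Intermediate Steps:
$w = - \frac{1}{296}$ ($w = \frac{1}{-296} = - \frac{1}{296} \approx -0.0033784$)
$\left(-522 - 584\right) w + s = \left(-522 - 584\right) \left(- \frac{1}{296}\right) - 637 = \left(-1106\right) \left(- \frac{1}{296}\right) - 637 = \frac{553}{148} - 637 = - \frac{93723}{148}$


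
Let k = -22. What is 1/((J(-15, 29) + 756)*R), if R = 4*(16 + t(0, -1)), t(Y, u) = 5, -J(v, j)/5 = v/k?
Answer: 11/695394 ≈ 1.5818e-5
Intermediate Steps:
J(v, j) = 5*v/22 (J(v, j) = -5*v/(-22) = -5*v*(-1)/22 = -(-5)*v/22 = 5*v/22)
R = 84 (R = 4*(16 + 5) = 4*21 = 84)
1/((J(-15, 29) + 756)*R) = 1/(((5/22)*(-15) + 756)*84) = (1/84)/(-75/22 + 756) = (1/84)/(16557/22) = (22/16557)*(1/84) = 11/695394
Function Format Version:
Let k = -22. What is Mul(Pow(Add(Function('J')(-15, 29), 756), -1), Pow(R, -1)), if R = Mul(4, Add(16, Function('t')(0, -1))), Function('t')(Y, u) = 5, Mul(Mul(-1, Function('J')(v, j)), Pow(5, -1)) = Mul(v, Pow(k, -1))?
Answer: Rational(11, 695394) ≈ 1.5818e-5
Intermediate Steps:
Function('J')(v, j) = Mul(Rational(5, 22), v) (Function('J')(v, j) = Mul(-5, Mul(v, Pow(-22, -1))) = Mul(-5, Mul(v, Rational(-1, 22))) = Mul(-5, Mul(Rational(-1, 22), v)) = Mul(Rational(5, 22), v))
R = 84 (R = Mul(4, Add(16, 5)) = Mul(4, 21) = 84)
Mul(Pow(Add(Function('J')(-15, 29), 756), -1), Pow(R, -1)) = Mul(Pow(Add(Mul(Rational(5, 22), -15), 756), -1), Pow(84, -1)) = Mul(Pow(Add(Rational(-75, 22), 756), -1), Rational(1, 84)) = Mul(Pow(Rational(16557, 22), -1), Rational(1, 84)) = Mul(Rational(22, 16557), Rational(1, 84)) = Rational(11, 695394)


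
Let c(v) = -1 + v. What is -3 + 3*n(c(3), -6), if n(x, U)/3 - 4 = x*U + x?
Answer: -57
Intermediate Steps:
n(x, U) = 12 + 3*x + 3*U*x (n(x, U) = 12 + 3*(x*U + x) = 12 + 3*(U*x + x) = 12 + 3*(x + U*x) = 12 + (3*x + 3*U*x) = 12 + 3*x + 3*U*x)
-3 + 3*n(c(3), -6) = -3 + 3*(12 + 3*(-1 + 3) + 3*(-6)*(-1 + 3)) = -3 + 3*(12 + 3*2 + 3*(-6)*2) = -3 + 3*(12 + 6 - 36) = -3 + 3*(-18) = -3 - 54 = -57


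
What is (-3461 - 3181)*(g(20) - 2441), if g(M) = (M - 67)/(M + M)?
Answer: 324418527/20 ≈ 1.6221e+7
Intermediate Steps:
g(M) = (-67 + M)/(2*M) (g(M) = (-67 + M)/((2*M)) = (-67 + M)*(1/(2*M)) = (-67 + M)/(2*M))
(-3461 - 3181)*(g(20) - 2441) = (-3461 - 3181)*((1/2)*(-67 + 20)/20 - 2441) = -6642*((1/2)*(1/20)*(-47) - 2441) = -6642*(-47/40 - 2441) = -6642*(-97687/40) = 324418527/20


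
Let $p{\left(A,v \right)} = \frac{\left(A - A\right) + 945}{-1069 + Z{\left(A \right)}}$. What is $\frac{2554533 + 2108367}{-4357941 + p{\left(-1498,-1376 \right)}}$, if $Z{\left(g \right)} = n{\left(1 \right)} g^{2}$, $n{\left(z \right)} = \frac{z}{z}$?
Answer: $- \frac{3521407950}{3291103837} \approx -1.07$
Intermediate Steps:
$n{\left(z \right)} = 1$
$Z{\left(g \right)} = g^{2}$ ($Z{\left(g \right)} = 1 g^{2} = g^{2}$)
$p{\left(A,v \right)} = \frac{945}{-1069 + A^{2}}$ ($p{\left(A,v \right)} = \frac{\left(A - A\right) + 945}{-1069 + A^{2}} = \frac{0 + 945}{-1069 + A^{2}} = \frac{945}{-1069 + A^{2}}$)
$\frac{2554533 + 2108367}{-4357941 + p{\left(-1498,-1376 \right)}} = \frac{2554533 + 2108367}{-4357941 + \frac{945}{-1069 + \left(-1498\right)^{2}}} = \frac{4662900}{-4357941 + \frac{945}{-1069 + 2244004}} = \frac{4662900}{-4357941 + \frac{945}{2242935}} = \frac{4662900}{-4357941 + 945 \cdot \frac{1}{2242935}} = \frac{4662900}{-4357941 + \frac{21}{49843}} = \frac{4662900}{- \frac{217212853242}{49843}} = 4662900 \left(- \frac{49843}{217212853242}\right) = - \frac{3521407950}{3291103837}$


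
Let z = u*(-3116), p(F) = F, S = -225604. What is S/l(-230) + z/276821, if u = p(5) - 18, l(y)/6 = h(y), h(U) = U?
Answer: 15626956481/95503245 ≈ 163.63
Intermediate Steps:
l(y) = 6*y
u = -13 (u = 5 - 18 = -13)
z = 40508 (z = -13*(-3116) = 40508)
S/l(-230) + z/276821 = -225604/(6*(-230)) + 40508/276821 = -225604/(-1380) + 40508*(1/276821) = -225604*(-1/1380) + 40508/276821 = 56401/345 + 40508/276821 = 15626956481/95503245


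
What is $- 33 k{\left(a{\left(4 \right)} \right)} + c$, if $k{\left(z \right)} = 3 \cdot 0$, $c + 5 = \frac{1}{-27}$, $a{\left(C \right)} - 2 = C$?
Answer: $- \frac{136}{27} \approx -5.037$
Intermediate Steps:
$a{\left(C \right)} = 2 + C$
$c = - \frac{136}{27}$ ($c = -5 + \frac{1}{-27} = -5 - \frac{1}{27} = - \frac{136}{27} \approx -5.037$)
$k{\left(z \right)} = 0$
$- 33 k{\left(a{\left(4 \right)} \right)} + c = \left(-33\right) 0 - \frac{136}{27} = 0 - \frac{136}{27} = - \frac{136}{27}$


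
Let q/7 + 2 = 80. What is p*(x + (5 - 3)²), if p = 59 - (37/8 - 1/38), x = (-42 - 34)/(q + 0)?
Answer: 4357763/20748 ≈ 210.03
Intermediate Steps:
q = 546 (q = -14 + 7*80 = -14 + 560 = 546)
x = -38/273 (x = (-42 - 34)/(546 + 0) = -76/546 = -76*1/546 = -38/273 ≈ -0.13919)
p = 8269/152 (p = 59 - (37*(⅛) - 1*1/38) = 59 - (37/8 - 1/38) = 59 - 1*699/152 = 59 - 699/152 = 8269/152 ≈ 54.401)
p*(x + (5 - 3)²) = 8269*(-38/273 + (5 - 3)²)/152 = 8269*(-38/273 + 2²)/152 = 8269*(-38/273 + 4)/152 = (8269/152)*(1054/273) = 4357763/20748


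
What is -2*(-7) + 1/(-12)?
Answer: 167/12 ≈ 13.917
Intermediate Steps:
-2*(-7) + 1/(-12) = 14 - 1/12 = 167/12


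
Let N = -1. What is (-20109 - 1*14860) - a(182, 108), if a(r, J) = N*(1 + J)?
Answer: -34860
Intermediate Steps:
a(r, J) = -1 - J (a(r, J) = -(1 + J) = -1 - J)
(-20109 - 1*14860) - a(182, 108) = (-20109 - 1*14860) - (-1 - 1*108) = (-20109 - 14860) - (-1 - 108) = -34969 - 1*(-109) = -34969 + 109 = -34860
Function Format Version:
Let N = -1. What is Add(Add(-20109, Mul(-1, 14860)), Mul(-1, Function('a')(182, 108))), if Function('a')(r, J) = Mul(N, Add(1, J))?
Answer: -34860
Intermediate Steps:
Function('a')(r, J) = Add(-1, Mul(-1, J)) (Function('a')(r, J) = Mul(-1, Add(1, J)) = Add(-1, Mul(-1, J)))
Add(Add(-20109, Mul(-1, 14860)), Mul(-1, Function('a')(182, 108))) = Add(Add(-20109, Mul(-1, 14860)), Mul(-1, Add(-1, Mul(-1, 108)))) = Add(Add(-20109, -14860), Mul(-1, Add(-1, -108))) = Add(-34969, Mul(-1, -109)) = Add(-34969, 109) = -34860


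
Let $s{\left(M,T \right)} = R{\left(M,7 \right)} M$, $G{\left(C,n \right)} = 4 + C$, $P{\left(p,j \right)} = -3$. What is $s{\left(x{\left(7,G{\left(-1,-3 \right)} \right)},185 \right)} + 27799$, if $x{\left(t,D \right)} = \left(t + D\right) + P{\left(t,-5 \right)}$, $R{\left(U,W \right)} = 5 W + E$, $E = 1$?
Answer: $28051$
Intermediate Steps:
$R{\left(U,W \right)} = 1 + 5 W$ ($R{\left(U,W \right)} = 5 W + 1 = 1 + 5 W$)
$x{\left(t,D \right)} = -3 + D + t$ ($x{\left(t,D \right)} = \left(t + D\right) - 3 = \left(D + t\right) - 3 = -3 + D + t$)
$s{\left(M,T \right)} = 36 M$ ($s{\left(M,T \right)} = \left(1 + 5 \cdot 7\right) M = \left(1 + 35\right) M = 36 M$)
$s{\left(x{\left(7,G{\left(-1,-3 \right)} \right)},185 \right)} + 27799 = 36 \left(-3 + \left(4 - 1\right) + 7\right) + 27799 = 36 \left(-3 + 3 + 7\right) + 27799 = 36 \cdot 7 + 27799 = 252 + 27799 = 28051$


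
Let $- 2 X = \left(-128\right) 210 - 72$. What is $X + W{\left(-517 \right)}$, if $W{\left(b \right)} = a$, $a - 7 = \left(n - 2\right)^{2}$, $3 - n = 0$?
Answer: $13484$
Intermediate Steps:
$n = 3$ ($n = 3 - 0 = 3 + 0 = 3$)
$X = 13476$ ($X = - \frac{\left(-128\right) 210 - 72}{2} = - \frac{-26880 - 72}{2} = \left(- \frac{1}{2}\right) \left(-26952\right) = 13476$)
$a = 8$ ($a = 7 + \left(3 - 2\right)^{2} = 7 + 1^{2} = 7 + 1 = 8$)
$W{\left(b \right)} = 8$
$X + W{\left(-517 \right)} = 13476 + 8 = 13484$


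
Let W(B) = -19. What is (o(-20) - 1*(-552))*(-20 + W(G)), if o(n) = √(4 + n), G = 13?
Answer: -21528 - 156*I ≈ -21528.0 - 156.0*I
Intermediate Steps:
(o(-20) - 1*(-552))*(-20 + W(G)) = (√(4 - 20) - 1*(-552))*(-20 - 19) = (√(-16) + 552)*(-39) = (4*I + 552)*(-39) = (552 + 4*I)*(-39) = -21528 - 156*I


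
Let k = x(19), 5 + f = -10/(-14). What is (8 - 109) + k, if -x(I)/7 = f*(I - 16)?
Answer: -11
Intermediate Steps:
f = -30/7 (f = -5 - 10/(-14) = -5 - 10*(-1/14) = -5 + 5/7 = -30/7 ≈ -4.2857)
x(I) = -480 + 30*I (x(I) = -(-30)*(I - 16) = -(-30)*(-16 + I) = -7*(480/7 - 30*I/7) = -480 + 30*I)
k = 90 (k = -480 + 30*19 = -480 + 570 = 90)
(8 - 109) + k = (8 - 109) + 90 = -101 + 90 = -11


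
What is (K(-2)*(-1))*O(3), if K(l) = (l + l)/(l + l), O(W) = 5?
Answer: -5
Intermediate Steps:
K(l) = 1 (K(l) = (2*l)/((2*l)) = (2*l)*(1/(2*l)) = 1)
(K(-2)*(-1))*O(3) = (1*(-1))*5 = -1*5 = -5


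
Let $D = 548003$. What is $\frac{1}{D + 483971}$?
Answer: $\frac{1}{1031974} \approx 9.6902 \cdot 10^{-7}$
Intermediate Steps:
$\frac{1}{D + 483971} = \frac{1}{548003 + 483971} = \frac{1}{1031974}$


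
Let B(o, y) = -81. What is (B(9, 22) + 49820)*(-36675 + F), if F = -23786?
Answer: -3007269679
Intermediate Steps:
(B(9, 22) + 49820)*(-36675 + F) = (-81 + 49820)*(-36675 - 23786) = 49739*(-60461) = -3007269679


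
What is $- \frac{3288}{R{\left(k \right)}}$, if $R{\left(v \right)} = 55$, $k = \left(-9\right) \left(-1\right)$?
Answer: $- \frac{3288}{55} \approx -59.782$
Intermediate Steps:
$k = 9$
$- \frac{3288}{R{\left(k \right)}} = - \frac{3288}{55}$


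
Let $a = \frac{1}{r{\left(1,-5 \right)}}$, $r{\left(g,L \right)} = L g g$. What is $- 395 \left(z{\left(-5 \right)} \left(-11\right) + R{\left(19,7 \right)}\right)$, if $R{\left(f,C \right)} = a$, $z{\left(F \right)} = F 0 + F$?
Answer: $-21646$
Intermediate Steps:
$r{\left(g,L \right)} = L g^{2}$
$z{\left(F \right)} = F$ ($z{\left(F \right)} = 0 + F = F$)
$a = - \frac{1}{5}$ ($a = \frac{1}{\left(-5\right) 1^{2}} = \frac{1}{\left(-5\right) 1} = \frac{1}{-5} = - \frac{1}{5} \approx -0.2$)
$R{\left(f,C \right)} = - \frac{1}{5}$
$- 395 \left(z{\left(-5 \right)} \left(-11\right) + R{\left(19,7 \right)}\right) = - 395 \left(\left(-5\right) \left(-11\right) - \frac{1}{5}\right) = - 395 \left(55 - \frac{1}{5}\right) = \left(-395\right) \frac{274}{5} = -21646$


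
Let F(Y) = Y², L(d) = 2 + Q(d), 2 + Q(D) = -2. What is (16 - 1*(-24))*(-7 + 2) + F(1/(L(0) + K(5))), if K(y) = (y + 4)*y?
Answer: -369799/1849 ≈ -200.00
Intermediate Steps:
Q(D) = -4 (Q(D) = -2 - 2 = -4)
K(y) = y*(4 + y) (K(y) = (4 + y)*y = y*(4 + y))
L(d) = -2 (L(d) = 2 - 4 = -2)
(16 - 1*(-24))*(-7 + 2) + F(1/(L(0) + K(5))) = (16 - 1*(-24))*(-7 + 2) + (1/(-2 + 5*(4 + 5)))² = (16 + 24)*(-5) + (1/(-2 + 5*9))² = 40*(-5) + (1/(-2 + 45))² = -200 + (1/43)² = -200 + 1/1849 = -369799/1849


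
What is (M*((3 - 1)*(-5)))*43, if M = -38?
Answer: 16340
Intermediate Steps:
(M*((3 - 1)*(-5)))*43 = -38*(3 - 1)*(-5)*43 = -76*(-5)*43 = -38*(-10)*43 = 380*43 = 16340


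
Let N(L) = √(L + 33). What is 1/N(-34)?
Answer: -I ≈ -1.0*I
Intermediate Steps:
N(L) = √(33 + L)
1/N(-34) = 1/(√(33 - 34)) = 1/(√(-1)) = 1/I = -I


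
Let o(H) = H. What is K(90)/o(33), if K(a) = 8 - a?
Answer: -82/33 ≈ -2.4848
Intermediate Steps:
K(90)/o(33) = (8 - 1*90)/33 = (8 - 90)*(1/33) = -82*1/33 = -82/33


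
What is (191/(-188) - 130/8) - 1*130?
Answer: -13843/94 ≈ -147.27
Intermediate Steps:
(191/(-188) - 130/8) - 1*130 = (191*(-1/188) - 130*1/8) - 130 = (-191/188 - 65/4) - 130 = -1623/94 - 130 = -13843/94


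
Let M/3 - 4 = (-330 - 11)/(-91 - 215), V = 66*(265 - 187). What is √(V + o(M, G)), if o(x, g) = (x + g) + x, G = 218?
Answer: √14036781/51 ≈ 73.462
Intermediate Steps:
V = 5148 (V = 66*78 = 5148)
M = 1565/102 (M = 12 + 3*((-330 - 11)/(-91 - 215)) = 12 + 3*(-341/(-306)) = 12 + 3*(-341*(-1/306)) = 12 + 3*(341/306) = 12 + 341/102 = 1565/102 ≈ 15.343)
o(x, g) = g + 2*x (o(x, g) = (g + x) + x = g + 2*x)
√(V + o(M, G)) = √(5148 + (218 + 2*(1565/102))) = √(5148 + (218 + 1565/51)) = √(5148 + 12683/51) = √(275231/51) = √14036781/51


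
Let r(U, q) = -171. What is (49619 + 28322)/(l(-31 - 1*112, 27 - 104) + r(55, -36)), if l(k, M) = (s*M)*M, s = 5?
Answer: 77941/29474 ≈ 2.6444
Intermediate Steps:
l(k, M) = 5*M**2 (l(k, M) = (5*M)*M = 5*M**2)
(49619 + 28322)/(l(-31 - 1*112, 27 - 104) + r(55, -36)) = (49619 + 28322)/(5*(27 - 104)**2 - 171) = 77941/(5*(-77)**2 - 171) = 77941/(5*5929 - 171) = 77941/(29645 - 171) = 77941/29474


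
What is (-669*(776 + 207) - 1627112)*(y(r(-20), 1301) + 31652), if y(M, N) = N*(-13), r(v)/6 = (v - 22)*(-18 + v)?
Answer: -33674768121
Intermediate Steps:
r(v) = 6*(-22 + v)*(-18 + v) (r(v) = 6*((v - 22)*(-18 + v)) = 6*((-22 + v)*(-18 + v)) = 6*(-22 + v)*(-18 + v))
y(M, N) = -13*N
(-669*(776 + 207) - 1627112)*(y(r(-20), 1301) + 31652) = (-669*(776 + 207) - 1627112)*(-13*1301 + 31652) = (-669*983 - 1627112)*(-16913 + 31652) = (-657627 - 1627112)*14739 = -2284739*14739 = -33674768121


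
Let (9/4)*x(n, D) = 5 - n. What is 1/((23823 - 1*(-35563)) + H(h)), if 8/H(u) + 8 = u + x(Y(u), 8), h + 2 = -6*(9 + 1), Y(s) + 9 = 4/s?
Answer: 8893/528118582 ≈ 1.6839e-5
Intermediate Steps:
Y(s) = -9 + 4/s
x(n, D) = 20/9 - 4*n/9 (x(n, D) = 4*(5 - n)/9 = 20/9 - 4*n/9)
h = -62 (h = -2 - 6*(9 + 1) = -2 - 6*10 = -2 - 60 = -62)
H(u) = 8/(-16/9 + u - 16/(9*u)) (H(u) = 8/(-8 + (u + (20/9 - 4*(-9 + 4/u)/9))) = 8/(-8 + (u + (20/9 + (4 - 16/(9*u))))) = 8/(-8 + (u + (56/9 - 16/(9*u)))) = 8/(-8 + (56/9 + u - 16/(9*u))) = 8/(-16/9 + u - 16/(9*u)))
1/((23823 - 1*(-35563)) + H(h)) = 1/((23823 - 1*(-35563)) + 72*(-62)/(-16 - 16*(-62) + 9*(-62)²)) = 1/((23823 + 35563) + 72*(-62)/(-16 + 992 + 9*3844)) = 1/(59386 + 72*(-62)/(-16 + 992 + 34596)) = 1/(59386 + 72*(-62)/35572) = 1/(59386 + 72*(-62)*(1/35572)) = 1/(59386 - 1116/8893) = 1/(528118582/8893) = 8893/528118582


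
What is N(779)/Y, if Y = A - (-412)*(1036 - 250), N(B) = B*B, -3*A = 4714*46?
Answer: 1820523/754652 ≈ 2.4124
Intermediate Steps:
A = -216844/3 (A = -4714*46/3 = -1/3*216844 = -216844/3 ≈ -72281.)
N(B) = B**2
Y = 754652/3 (Y = -216844/3 - (-412)*(1036 - 250) = -216844/3 - (-412)*786 = -216844/3 - 1*(-323832) = -216844/3 + 323832 = 754652/3 ≈ 2.5155e+5)
N(779)/Y = 779**2/(754652/3) = 606841*(3/754652) = 1820523/754652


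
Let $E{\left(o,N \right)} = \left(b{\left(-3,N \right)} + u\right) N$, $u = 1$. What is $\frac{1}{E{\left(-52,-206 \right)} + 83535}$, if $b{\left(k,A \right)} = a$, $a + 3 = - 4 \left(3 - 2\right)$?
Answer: $\frac{1}{84771} \approx 1.1796 \cdot 10^{-5}$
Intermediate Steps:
$a = -7$ ($a = -3 - 4 \left(3 - 2\right) = -3 - 4 = -7$)
$b{\left(k,A \right)} = -7$
$E{\left(o,N \right)} = - 6 N$ ($E{\left(o,N \right)} = \left(-7 + 1\right) N = - 6 N$)
$\frac{1}{E{\left(-52,-206 \right)} + 83535} = \frac{1}{\left(-6\right) \left(-206\right) + 83535} = \frac{1}{1236 + 83535} = \frac{1}{84771}$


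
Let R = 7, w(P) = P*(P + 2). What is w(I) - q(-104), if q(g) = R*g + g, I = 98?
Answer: 10632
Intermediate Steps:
w(P) = P*(2 + P)
q(g) = 8*g (q(g) = 7*g + g = 8*g)
w(I) - q(-104) = 98*(2 + 98) - 8*(-104) = 98*100 - 1*(-832) = 9800 + 832 = 10632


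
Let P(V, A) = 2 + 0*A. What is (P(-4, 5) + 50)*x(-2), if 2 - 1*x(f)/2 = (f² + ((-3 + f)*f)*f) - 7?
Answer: 2600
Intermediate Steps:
P(V, A) = 2 (P(V, A) = 2 + 0 = 2)
x(f) = 18 - 2*f² - 2*f²*(-3 + f) (x(f) = 4 - 2*((f² + ((-3 + f)*f)*f) - 7) = 4 - 2*((f² + (f*(-3 + f))*f) - 7) = 4 - 2*((f² + f²*(-3 + f)) - 7) = 4 - 2*(-7 + f² + f²*(-3 + f)) = 4 + (14 - 2*f² - 2*f²*(-3 + f)) = 18 - 2*f² - 2*f²*(-3 + f))
(P(-4, 5) + 50)*x(-2) = (2 + 50)*(18 - 2*(-2)³ + 4*(-2)²) = 52*(18 - 2*(-8) + 4*4) = 52*(18 + 16 + 16) = 52*50 = 2600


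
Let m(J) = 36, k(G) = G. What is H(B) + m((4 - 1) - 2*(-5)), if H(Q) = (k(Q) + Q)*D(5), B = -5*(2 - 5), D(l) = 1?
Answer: 66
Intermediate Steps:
B = 15 (B = -5*(-3) = 15)
H(Q) = 2*Q (H(Q) = (Q + Q)*1 = (2*Q)*1 = 2*Q)
H(B) + m((4 - 1) - 2*(-5)) = 2*15 + 36 = 30 + 36 = 66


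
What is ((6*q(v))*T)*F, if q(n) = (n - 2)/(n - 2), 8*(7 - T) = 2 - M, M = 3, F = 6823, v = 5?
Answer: 1166733/4 ≈ 2.9168e+5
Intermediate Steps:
T = 57/8 (T = 7 - (2 - 1*3)/8 = 7 - (2 - 3)/8 = 7 - ⅛*(-1) = 7 + ⅛ = 57/8 ≈ 7.1250)
q(n) = 1 (q(n) = (-2 + n)/(-2 + n) = 1)
((6*q(v))*T)*F = ((6*1)*(57/8))*6823 = (6*(57/8))*6823 = (171/4)*6823 = 1166733/4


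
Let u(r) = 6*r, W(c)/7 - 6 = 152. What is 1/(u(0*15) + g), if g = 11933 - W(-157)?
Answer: 1/10827 ≈ 9.2362e-5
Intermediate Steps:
W(c) = 1106 (W(c) = 42 + 7*152 = 42 + 1064 = 1106)
g = 10827 (g = 11933 - 1*1106 = 11933 - 1106 = 10827)
1/(u(0*15) + g) = 1/(6*(0*15) + 10827) = 1/(6*0 + 10827) = 1/(0 + 10827) = 1/10827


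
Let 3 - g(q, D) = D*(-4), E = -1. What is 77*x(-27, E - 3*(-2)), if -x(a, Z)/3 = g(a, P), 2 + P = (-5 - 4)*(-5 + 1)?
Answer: -32109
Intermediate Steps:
P = 34 (P = -2 + (-5 - 4)*(-5 + 1) = -2 - 9*(-4) = -2 + 36 = 34)
g(q, D) = 3 + 4*D (g(q, D) = 3 - D*(-4) = 3 - (-4)*D = 3 + 4*D)
x(a, Z) = -417 (x(a, Z) = -3*(3 + 4*34) = -3*(3 + 136) = -3*139 = -417)
77*x(-27, E - 3*(-2)) = 77*(-417) = -32109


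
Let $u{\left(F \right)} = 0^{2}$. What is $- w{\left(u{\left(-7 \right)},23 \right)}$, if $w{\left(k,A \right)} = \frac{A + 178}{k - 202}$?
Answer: $\frac{201}{202} \approx 0.99505$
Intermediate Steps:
$u{\left(F \right)} = 0$
$w{\left(k,A \right)} = \frac{178 + A}{-202 + k}$
$- w{\left(u{\left(-7 \right)},23 \right)} = - \frac{178 + 23}{-202 + 0} = - \frac{201}{-202} = - \frac{\left(-1\right) 201}{202} = \left(-1\right) \left(- \frac{201}{202}\right) = \frac{201}{202}$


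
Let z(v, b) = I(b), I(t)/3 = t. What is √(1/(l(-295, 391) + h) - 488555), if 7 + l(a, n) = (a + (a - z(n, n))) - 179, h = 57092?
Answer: 2*I*√41265939876557/18381 ≈ 698.97*I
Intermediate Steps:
I(t) = 3*t
z(v, b) = 3*b
l(a, n) = -186 - 3*n + 2*a (l(a, n) = -7 + ((a + (a - 3*n)) - 179) = -7 + ((-3*n + 2*a) - 179) = -7 + (-179 - 3*n + 2*a) = -186 - 3*n + 2*a)
√(1/(l(-295, 391) + h) - 488555) = √(1/((-186 - 3*391 + 2*(-295)) + 57092) - 488555) = √(1/((-186 - 1173 - 590) + 57092) - 488555) = √(1/(-1949 + 57092) - 488555) = √(1/55143 - 488555) = √(-26940388364/55143) = 2*I*√41265939876557/18381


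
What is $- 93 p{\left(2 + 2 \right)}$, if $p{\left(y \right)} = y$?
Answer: $-372$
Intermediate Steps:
$- 93 p{\left(2 + 2 \right)} = - 93 \left(2 + 2\right) = \left(-93\right) 4 = -372$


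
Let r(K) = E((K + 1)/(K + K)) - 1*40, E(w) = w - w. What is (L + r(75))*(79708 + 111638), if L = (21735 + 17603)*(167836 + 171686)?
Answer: 2555639447909016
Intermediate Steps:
E(w) = 0
L = 13356116436 (L = 39338*339522 = 13356116436)
r(K) = -40 (r(K) = 0 - 1*40 = 0 - 40 = -40)
(L + r(75))*(79708 + 111638) = (13356116436 - 40)*(79708 + 111638) = 13356116396*191346 = 2555639447909016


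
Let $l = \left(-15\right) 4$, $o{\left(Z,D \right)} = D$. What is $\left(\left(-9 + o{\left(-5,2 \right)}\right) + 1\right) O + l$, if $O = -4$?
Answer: $-36$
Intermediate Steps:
$l = -60$
$\left(\left(-9 + o{\left(-5,2 \right)}\right) + 1\right) O + l = \left(\left(-9 + 2\right) + 1\right) \left(-4\right) - 60 = \left(-7 + 1\right) \left(-4\right) - 60 = \left(-6\right) \left(-4\right) - 60 = 24 - 60 = -36$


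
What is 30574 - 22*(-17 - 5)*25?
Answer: 42674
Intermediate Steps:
30574 - 22*(-17 - 5)*25 = 30574 - 22*(-22)*25 = 30574 - (-484)*25 = 30574 - 1*(-12100) = 30574 + 12100 = 42674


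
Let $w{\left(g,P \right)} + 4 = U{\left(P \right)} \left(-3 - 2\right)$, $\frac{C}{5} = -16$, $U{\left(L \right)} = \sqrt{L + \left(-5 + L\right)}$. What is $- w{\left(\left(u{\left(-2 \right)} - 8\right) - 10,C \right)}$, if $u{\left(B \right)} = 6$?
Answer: $4 + 5 i \sqrt{165} \approx 4.0 + 64.226 i$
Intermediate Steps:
$U{\left(L \right)} = \sqrt{-5 + 2 L}$
$C = -80$ ($C = 5 \left(-16\right) = -80$)
$w{\left(g,P \right)} = -4 - 5 \sqrt{-5 + 2 P}$ ($w{\left(g,P \right)} = -4 + \sqrt{-5 + 2 P} \left(-3 - 2\right) = -4 + \sqrt{-5 + 2 P} \left(-5\right) = -4 - 5 \sqrt{-5 + 2 P}$)
$- w{\left(\left(u{\left(-2 \right)} - 8\right) - 10,C \right)} = - (-4 - 5 \sqrt{-5 + 2 \left(-80\right)}) = - (-4 - 5 \sqrt{-5 - 160}) = - (-4 - 5 \sqrt{-165}) = - (-4 - 5 i \sqrt{165}) = 4 + 5 i \sqrt{165}$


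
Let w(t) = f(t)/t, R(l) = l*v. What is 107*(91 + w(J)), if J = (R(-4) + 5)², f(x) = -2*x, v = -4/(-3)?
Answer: 9523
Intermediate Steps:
v = 4/3 (v = -4*(-⅓) = 4/3 ≈ 1.3333)
R(l) = 4*l/3 (R(l) = l*(4/3) = 4*l/3)
J = ⅑ (J = ((4/3)*(-4) + 5)² = (-16/3 + 5)² = (-⅓)² = ⅑ ≈ 0.11111)
w(t) = -2 (w(t) = (-2*t)/t = -2)
107*(91 + w(J)) = 107*(91 - 2) = 107*89 = 9523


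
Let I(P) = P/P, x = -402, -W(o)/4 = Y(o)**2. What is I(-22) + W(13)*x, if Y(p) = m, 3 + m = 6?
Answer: 14473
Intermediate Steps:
m = 3 (m = -3 + 6 = 3)
Y(p) = 3
W(o) = -36 (W(o) = -4*3**2 = -4*9 = -36)
I(P) = 1
I(-22) + W(13)*x = 1 - 36*(-402) = 1 + 14472 = 14473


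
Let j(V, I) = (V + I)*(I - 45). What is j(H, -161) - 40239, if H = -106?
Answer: 14763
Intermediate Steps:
j(V, I) = (-45 + I)*(I + V) (j(V, I) = (I + V)*(-45 + I) = (-45 + I)*(I + V))
j(H, -161) - 40239 = ((-161)² - 45*(-161) - 45*(-106) - 161*(-106)) - 40239 = (25921 + 7245 + 4770 + 17066) - 40239 = 55002 - 40239 = 14763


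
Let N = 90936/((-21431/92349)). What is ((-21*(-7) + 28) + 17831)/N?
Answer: -64314431/1399641444 ≈ -0.045951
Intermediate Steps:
N = -8397848664/21431 (N = 90936/((-21431*1/92349)) = 90936/(-21431/92349) = 90936*(-92349/21431) = -8397848664/21431 ≈ -3.9186e+5)
((-21*(-7) + 28) + 17831)/N = ((-21*(-7) + 28) + 17831)/(-8397848664/21431) = ((147 + 28) + 17831)*(-21431/8397848664) = (175 + 17831)*(-21431/8397848664) = 18006*(-21431/8397848664) = -64314431/1399641444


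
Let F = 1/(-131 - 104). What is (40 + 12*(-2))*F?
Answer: -16/235 ≈ -0.068085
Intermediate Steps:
F = -1/235 (F = 1/(-235) = -1/235 ≈ -0.0042553)
(40 + 12*(-2))*F = (40 + 12*(-2))*(-1/235) = (40 - 24)*(-1/235) = 16*(-1/235) = -16/235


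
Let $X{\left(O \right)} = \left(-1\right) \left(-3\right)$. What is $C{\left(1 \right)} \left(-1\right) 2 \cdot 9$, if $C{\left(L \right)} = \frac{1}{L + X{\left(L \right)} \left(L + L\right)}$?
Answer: $- \frac{18}{7} \approx -2.5714$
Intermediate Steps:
$X{\left(O \right)} = 3$
$C{\left(L \right)} = \frac{1}{7 L}$ ($C{\left(L \right)} = \frac{1}{L + 3 \left(L + L\right)} = \frac{1}{L + 3 \cdot 2 L} = \frac{1}{L + 6 L} = \frac{1}{7 L}$)
$C{\left(1 \right)} \left(-1\right) 2 \cdot 9 = \frac{1}{7 \cdot 1} \left(-1\right) 2 \cdot 9 = \frac{1}{7} \cdot 1 \left(-1\right) 2 \cdot 9 = \frac{1}{7} \left(-1\right) 2 \cdot 9 = \left(- \frac{1}{7}\right) 2 \cdot 9 = \left(- \frac{2}{7}\right) 9 = - \frac{18}{7}$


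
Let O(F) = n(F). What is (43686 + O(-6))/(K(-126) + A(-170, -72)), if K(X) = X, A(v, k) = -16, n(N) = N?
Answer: -21840/71 ≈ -307.61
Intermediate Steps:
O(F) = F
(43686 + O(-6))/(K(-126) + A(-170, -72)) = (43686 - 6)/(-126 - 16) = 43680/(-142) = 43680*(-1/142) = -21840/71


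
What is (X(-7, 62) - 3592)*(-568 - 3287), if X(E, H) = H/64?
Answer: 442989615/32 ≈ 1.3843e+7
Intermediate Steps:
X(E, H) = H/64 (X(E, H) = H*(1/64) = H/64)
(X(-7, 62) - 3592)*(-568 - 3287) = ((1/64)*62 - 3592)*(-568 - 3287) = (31/32 - 3592)*(-3855) = -114913/32*(-3855) = 442989615/32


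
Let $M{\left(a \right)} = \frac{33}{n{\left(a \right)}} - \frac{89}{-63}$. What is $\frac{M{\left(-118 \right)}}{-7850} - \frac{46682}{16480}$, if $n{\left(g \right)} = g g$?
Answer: $- \frac{803695099889}{283707905040} \approx -2.8328$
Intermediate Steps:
$n{\left(g \right)} = g^{2}$
$M{\left(a \right)} = \frac{89}{63} + \frac{33}{a^{2}}$ ($M{\left(a \right)} = \frac{33}{a^{2}} - \frac{89}{-63} = \frac{33}{a^{2}} - - \frac{89}{63} = \frac{33}{a^{2}} + \frac{89}{63} = \frac{89}{63} + \frac{33}{a^{2}}$)
$\frac{M{\left(-118 \right)}}{-7850} - \frac{46682}{16480} = \frac{\frac{89}{63} + \frac{33}{13924}}{-7850} - \frac{46682}{16480} = \left(\frac{89}{63} + 33 \cdot \frac{1}{13924}\right) \left(- \frac{1}{7850}\right) - \frac{23341}{8240} = \left(\frac{89}{63} + \frac{33}{13924}\right) \left(- \frac{1}{7850}\right) - \frac{23341}{8240} = \frac{1241315}{877212} \left(- \frac{1}{7850}\right) - \frac{23341}{8240} = - \frac{248263}{1377222840} - \frac{23341}{8240} = - \frac{803695099889}{283707905040}$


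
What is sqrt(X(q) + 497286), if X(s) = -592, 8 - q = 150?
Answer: sqrt(496694) ≈ 704.77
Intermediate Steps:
q = -142 (q = 8 - 1*150 = 8 - 150 = -142)
sqrt(X(q) + 497286) = sqrt(-592 + 497286) = sqrt(496694)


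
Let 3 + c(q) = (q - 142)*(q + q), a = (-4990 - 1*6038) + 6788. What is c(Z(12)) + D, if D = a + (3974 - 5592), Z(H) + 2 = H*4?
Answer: -14693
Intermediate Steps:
a = -4240 (a = (-4990 - 6038) + 6788 = -11028 + 6788 = -4240)
Z(H) = -2 + 4*H (Z(H) = -2 + H*4 = -2 + 4*H)
c(q) = -3 + 2*q*(-142 + q) (c(q) = -3 + (q - 142)*(q + q) = -3 + (-142 + q)*(2*q) = -3 + 2*q*(-142 + q))
D = -5858 (D = -4240 + (3974 - 5592) = -4240 - 1618 = -5858)
c(Z(12)) + D = (-3 - 284*(-2 + 4*12) + 2*(-2 + 4*12)²) - 5858 = (-3 - 284*(-2 + 48) + 2*(-2 + 48)²) - 5858 = (-3 - 284*46 + 2*46²) - 5858 = (-3 - 13064 + 2*2116) - 5858 = (-3 - 13064 + 4232) - 5858 = -8835 - 5858 = -14693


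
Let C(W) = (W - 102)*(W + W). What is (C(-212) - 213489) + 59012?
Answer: -21341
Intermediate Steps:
C(W) = 2*W*(-102 + W) (C(W) = (-102 + W)*(2*W) = 2*W*(-102 + W))
(C(-212) - 213489) + 59012 = (2*(-212)*(-102 - 212) - 213489) + 59012 = (2*(-212)*(-314) - 213489) + 59012 = (133136 - 213489) + 59012 = -80353 + 59012 = -21341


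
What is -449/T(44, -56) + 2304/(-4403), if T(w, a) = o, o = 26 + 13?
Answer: -2066803/171717 ≈ -12.036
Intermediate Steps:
o = 39
T(w, a) = 39
-449/T(44, -56) + 2304/(-4403) = -449/39 + 2304/(-4403) = -449*1/39 + 2304*(-1/4403) = -449/39 - 2304/4403 = -2066803/171717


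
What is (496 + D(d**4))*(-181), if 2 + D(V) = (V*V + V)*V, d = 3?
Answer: -97467776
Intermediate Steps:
D(V) = -2 + V*(V + V**2) (D(V) = -2 + (V*V + V)*V = -2 + (V**2 + V)*V = -2 + (V + V**2)*V = -2 + V*(V + V**2))
(496 + D(d**4))*(-181) = (496 + (-2 + (3**4)**2 + (3**4)**3))*(-181) = (496 + (-2 + 81**2 + 81**3))*(-181) = (496 + (-2 + 6561 + 531441))*(-181) = (496 + 538000)*(-181) = 538496*(-181) = -97467776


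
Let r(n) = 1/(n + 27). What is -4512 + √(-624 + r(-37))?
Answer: -4512 + 79*I*√10/10 ≈ -4512.0 + 24.982*I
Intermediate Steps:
r(n) = 1/(27 + n)
-4512 + √(-624 + r(-37)) = -4512 + √(-624 + 1/(27 - 37)) = -4512 + √(-624 + 1/(-10)) = -4512 + √(-624 - ⅒) = -4512 + √(-6241/10) = -4512 + 79*I*√10/10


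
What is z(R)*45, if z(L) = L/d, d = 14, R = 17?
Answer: 765/14 ≈ 54.643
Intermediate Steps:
z(L) = L/14
z(R)*45 = ((1/14)*17)*45 = (17/14)*45 = 765/14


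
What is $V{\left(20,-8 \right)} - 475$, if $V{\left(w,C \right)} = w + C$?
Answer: $-463$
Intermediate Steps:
$V{\left(w,C \right)} = C + w$
$V{\left(20,-8 \right)} - 475 = \left(-8 + 20\right) - 475 = 12 - 475 = -463$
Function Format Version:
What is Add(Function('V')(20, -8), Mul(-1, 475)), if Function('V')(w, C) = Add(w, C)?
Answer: -463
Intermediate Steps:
Function('V')(w, C) = Add(C, w)
Add(Function('V')(20, -8), Mul(-1, 475)) = Add(Add(-8, 20), Mul(-1, 475)) = Add(12, -475) = -463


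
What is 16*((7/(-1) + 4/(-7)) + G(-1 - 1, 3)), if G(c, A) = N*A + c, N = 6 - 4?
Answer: -400/7 ≈ -57.143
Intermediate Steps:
N = 2
G(c, A) = c + 2*A (G(c, A) = 2*A + c = c + 2*A)
16*((7/(-1) + 4/(-7)) + G(-1 - 1, 3)) = 16*((7/(-1) + 4/(-7)) + ((-1 - 1) + 2*3)) = 16*((7*(-1) + 4*(-1/7)) + (-2 + 6)) = 16*((-7 - 4/7) + 4) = 16*(-53/7 + 4) = 16*(-25/7) = -400/7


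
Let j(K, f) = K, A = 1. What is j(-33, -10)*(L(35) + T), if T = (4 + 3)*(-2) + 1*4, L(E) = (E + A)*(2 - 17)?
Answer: 18150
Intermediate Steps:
L(E) = -15 - 15*E (L(E) = (E + 1)*(2 - 17) = (1 + E)*(-15) = -15 - 15*E)
T = -10 (T = 7*(-2) + 4 = -14 + 4 = -10)
j(-33, -10)*(L(35) + T) = -33*((-15 - 15*35) - 10) = -33*((-15 - 525) - 10) = -33*(-540 - 10) = -33*(-550) = 18150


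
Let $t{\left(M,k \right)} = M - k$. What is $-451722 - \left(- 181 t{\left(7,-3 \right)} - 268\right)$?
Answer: $-449644$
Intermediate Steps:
$-451722 - \left(- 181 t{\left(7,-3 \right)} - 268\right) = -451722 - \left(- 181 \left(7 - -3\right) - 268\right) = -451722 - \left(- 181 \left(7 + 3\right) - 268\right) = -451722 - \left(\left(-181\right) 10 - 268\right) = -451722 - \left(-1810 - 268\right) = -451722 - -2078 = -451722 + 2078 = -449644$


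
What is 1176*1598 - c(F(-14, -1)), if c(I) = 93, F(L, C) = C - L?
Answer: 1879155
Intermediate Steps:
1176*1598 - c(F(-14, -1)) = 1176*1598 - 1*93 = 1879248 - 93 = 1879155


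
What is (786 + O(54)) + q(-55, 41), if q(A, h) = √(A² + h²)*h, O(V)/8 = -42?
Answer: 450 + 41*√4706 ≈ 3262.6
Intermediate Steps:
O(V) = -336 (O(V) = 8*(-42) = -336)
q(A, h) = h*√(A² + h²)
(786 + O(54)) + q(-55, 41) = (786 - 336) + 41*√((-55)² + 41²) = 450 + 41*√(3025 + 1681) = 450 + 41*√4706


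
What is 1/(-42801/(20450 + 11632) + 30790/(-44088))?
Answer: -117869268/239567939 ≈ -0.49201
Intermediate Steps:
1/(-42801/(20450 + 11632) + 30790/(-44088)) = 1/(-42801/32082 + 30790*(-1/44088)) = 1/(-42801*1/32082 - 15395/22044) = 1/(-14267/10694 - 15395/22044) = 1/(-239567939/117869268) = -117869268/239567939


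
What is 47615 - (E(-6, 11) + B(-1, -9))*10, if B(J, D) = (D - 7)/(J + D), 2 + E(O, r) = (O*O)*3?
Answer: 46539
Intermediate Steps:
E(O, r) = -2 + 3*O**2 (E(O, r) = -2 + (O*O)*3 = -2 + O**2*3 = -2 + 3*O**2)
B(J, D) = (-7 + D)/(D + J)
47615 - (E(-6, 11) + B(-1, -9))*10 = 47615 - ((-2 + 3*(-6)**2) + (-7 - 9)/(-9 - 1))*10 = 47615 - ((-2 + 3*36) - 16/(-10))*10 = 47615 - ((-2 + 108) - 1/10*(-16))*10 = 47615 - (106 + 8/5)*10 = 47615 - 538*10/5 = 47615 - 1*1076 = 47615 - 1076 = 46539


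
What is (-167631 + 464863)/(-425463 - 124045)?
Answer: -74308/137377 ≈ -0.54091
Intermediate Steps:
(-167631 + 464863)/(-425463 - 124045) = 297232/(-549508) = 297232*(-1/549508) = -74308/137377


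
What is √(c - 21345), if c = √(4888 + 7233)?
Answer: √(-21345 + √12121) ≈ 145.72*I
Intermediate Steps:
c = √12121 ≈ 110.10
√(c - 21345) = √(√12121 - 21345) = √(-21345 + √12121)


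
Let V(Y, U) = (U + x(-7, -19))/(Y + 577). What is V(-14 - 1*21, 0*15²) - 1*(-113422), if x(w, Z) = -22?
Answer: 30737351/271 ≈ 1.1342e+5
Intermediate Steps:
V(Y, U) = (-22 + U)/(577 + Y) (V(Y, U) = (U - 22)/(Y + 577) = (-22 + U)/(577 + Y))
V(-14 - 1*21, 0*15²) - 1*(-113422) = (-22 + 0*15²)/(577 + (-14 - 1*21)) - 1*(-113422) = (-22 + 0*225)/(577 + (-14 - 21)) + 113422 = (-22 + 0)/(577 - 35) + 113422 = -22/542 + 113422 = (1/542)*(-22) + 113422 = -11/271 + 113422 = 30737351/271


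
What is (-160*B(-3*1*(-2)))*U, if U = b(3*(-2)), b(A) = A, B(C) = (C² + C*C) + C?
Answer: 74880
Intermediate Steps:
B(C) = C + 2*C² (B(C) = (C² + C²) + C = 2*C² + C = C + 2*C²)
U = -6 (U = 3*(-2) = -6)
(-160*B(-3*1*(-2)))*U = -160*-3*1*(-2)*(1 + 2*(-3*1*(-2)))*(-6) = -160*(-3*(-2))*(1 + 2*(-3*(-2)))*(-6) = -960*(1 + 2*6)*(-6) = -960*(1 + 12)*(-6) = -960*13*(-6) = -160*78*(-6) = -12480*(-6) = 74880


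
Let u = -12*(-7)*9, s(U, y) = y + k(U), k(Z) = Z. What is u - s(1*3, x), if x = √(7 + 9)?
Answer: 749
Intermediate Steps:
x = 4 (x = √16 = 4)
s(U, y) = U + y (s(U, y) = y + U = U + y)
u = 756 (u = 84*9 = 756)
u - s(1*3, x) = 756 - (1*3 + 4) = 756 - (3 + 4) = 756 - 1*7 = 756 - 7 = 749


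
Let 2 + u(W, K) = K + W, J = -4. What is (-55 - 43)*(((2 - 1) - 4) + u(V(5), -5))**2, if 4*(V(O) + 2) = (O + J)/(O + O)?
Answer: -11242609/800 ≈ -14053.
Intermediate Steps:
V(O) = -2 + (-4 + O)/(8*O) (V(O) = -2 + ((O - 4)/(O + O))/4 = -2 + ((-4 + O)/((2*O)))/4 = -2 + ((-4 + O)*(1/(2*O)))/4 = -2 + ((-4 + O)/(2*O))/4 = -2 + (-4 + O)/(8*O))
u(W, K) = -2 + K + W (u(W, K) = -2 + (K + W) = -2 + K + W)
(-55 - 43)*(((2 - 1) - 4) + u(V(5), -5))**2 = (-55 - 43)*(((2 - 1) - 4) + (-2 - 5 + (1/8)*(-4 - 15*5)/5))**2 = -98*((1 - 4) + (-2 - 5 + (1/8)*(1/5)*(-4 - 75)))**2 = -98*(-3 + (-2 - 5 + (1/8)*(1/5)*(-79)))**2 = -98*(-3 + (-2 - 5 - 79/40))**2 = -98*(-3 - 359/40)**2 = -98*(-479/40)**2 = -98*229441/1600 = -11242609/800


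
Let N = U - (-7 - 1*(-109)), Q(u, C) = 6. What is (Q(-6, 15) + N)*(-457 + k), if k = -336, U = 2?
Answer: 74542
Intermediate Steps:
N = -100 (N = 2 - (-7 - 1*(-109)) = 2 - (-7 + 109) = 2 - 1*102 = 2 - 102 = -100)
(Q(-6, 15) + N)*(-457 + k) = (6 - 100)*(-457 - 336) = -94*(-793) = 74542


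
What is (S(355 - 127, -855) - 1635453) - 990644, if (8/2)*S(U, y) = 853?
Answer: -10503535/4 ≈ -2.6259e+6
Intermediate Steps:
S(U, y) = 853/4 (S(U, y) = (¼)*853 = 853/4)
(S(355 - 127, -855) - 1635453) - 990644 = (853/4 - 1635453) - 990644 = -6540959/4 - 990644 = -10503535/4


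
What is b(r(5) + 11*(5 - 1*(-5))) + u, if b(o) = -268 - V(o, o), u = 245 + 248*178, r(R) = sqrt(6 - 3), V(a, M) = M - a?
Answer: 44121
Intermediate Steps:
r(R) = sqrt(3)
u = 44389 (u = 245 + 44144 = 44389)
b(o) = -268 (b(o) = -268 - (o - o) = -268 - 1*0 = -268 + 0 = -268)
b(r(5) + 11*(5 - 1*(-5))) + u = -268 + 44389 = 44121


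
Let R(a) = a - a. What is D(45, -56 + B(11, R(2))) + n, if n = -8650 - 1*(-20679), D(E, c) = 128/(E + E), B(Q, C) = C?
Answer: 541369/45 ≈ 12030.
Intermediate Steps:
R(a) = 0
D(E, c) = 64/E (D(E, c) = 128/((2*E)) = 128*(1/(2*E)) = 64/E)
n = 12029 (n = -8650 + 20679 = 12029)
D(45, -56 + B(11, R(2))) + n = 64/45 + 12029 = 541369/45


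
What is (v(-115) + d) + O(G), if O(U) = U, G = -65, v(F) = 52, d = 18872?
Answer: 18859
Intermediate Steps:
(v(-115) + d) + O(G) = (52 + 18872) - 65 = 18924 - 65 = 18859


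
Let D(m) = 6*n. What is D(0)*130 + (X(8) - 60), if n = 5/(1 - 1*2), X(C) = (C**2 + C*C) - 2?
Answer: -3834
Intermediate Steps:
X(C) = -2 + 2*C**2 (X(C) = (C**2 + C**2) - 2 = 2*C**2 - 2 = -2 + 2*C**2)
n = -5 (n = 5/(1 - 2) = 5/(-1) = 5*(-1) = -5)
D(m) = -30 (D(m) = 6*(-5) = -30)
D(0)*130 + (X(8) - 60) = -30*130 + ((-2 + 2*8**2) - 60) = -3900 + ((-2 + 2*64) - 60) = -3900 + ((-2 + 128) - 60) = -3900 + (126 - 60) = -3900 + 66 = -3834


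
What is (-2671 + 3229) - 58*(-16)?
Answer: 1486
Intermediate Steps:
(-2671 + 3229) - 58*(-16) = 558 + 928 = 1486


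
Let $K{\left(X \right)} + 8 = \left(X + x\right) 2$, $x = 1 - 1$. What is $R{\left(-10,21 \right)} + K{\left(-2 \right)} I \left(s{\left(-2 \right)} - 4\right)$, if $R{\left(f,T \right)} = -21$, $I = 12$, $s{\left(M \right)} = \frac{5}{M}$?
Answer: $915$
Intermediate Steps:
$x = 0$
$K{\left(X \right)} = -8 + 2 X$ ($K{\left(X \right)} = -8 + \left(X + 0\right) 2 = -8 + X 2 = -8 + 2 X$)
$R{\left(-10,21 \right)} + K{\left(-2 \right)} I \left(s{\left(-2 \right)} - 4\right) = -21 + \left(-8 + 2 \left(-2\right)\right) 12 \left(\frac{5}{-2} - 4\right) = -21 + \left(-8 - 4\right) 12 \left(5 \left(- \frac{1}{2}\right) - 4\right) = -21 - 12 \cdot 12 \left(- \frac{5}{2} - 4\right) = -21 - 12 \cdot 12 \left(- \frac{13}{2}\right) = -21 - -936 = -21 + 936 = 915$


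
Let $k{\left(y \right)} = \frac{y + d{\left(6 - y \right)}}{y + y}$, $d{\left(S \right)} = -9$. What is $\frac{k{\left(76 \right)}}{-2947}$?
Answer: $- \frac{67}{447944} \approx -0.00014957$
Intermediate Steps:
$k{\left(y \right)} = \frac{-9 + y}{2 y}$ ($k{\left(y \right)} = \frac{y - 9}{y + y} = \frac{-9 + y}{2 y}$)
$\frac{k{\left(76 \right)}}{-2947} = \frac{\frac{1}{2} \cdot \frac{1}{76} \left(-9 + 76\right)}{-2947} = \frac{1}{2} \cdot \frac{1}{76} \cdot 67 \left(- \frac{1}{2947}\right) = \frac{67}{152} \left(- \frac{1}{2947}\right) = - \frac{67}{447944}$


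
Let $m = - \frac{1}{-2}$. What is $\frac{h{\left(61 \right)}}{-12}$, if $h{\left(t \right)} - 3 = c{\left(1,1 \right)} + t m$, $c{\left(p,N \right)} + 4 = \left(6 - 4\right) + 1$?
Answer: $- \frac{65}{24} \approx -2.7083$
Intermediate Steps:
$m = \frac{1}{2}$ ($m = \left(-1\right) \left(- \frac{1}{2}\right) = \frac{1}{2} \approx 0.5$)
$c{\left(p,N \right)} = -1$ ($c{\left(p,N \right)} = -4 + \left(\left(6 - 4\right) + 1\right) = -4 + \left(2 + 1\right) = -4 + 3 = -1$)
$h{\left(t \right)} = 2 + \frac{t}{2}$ ($h{\left(t \right)} = 3 + \left(-1 + t \frac{1}{2}\right) = 3 + \left(-1 + \frac{t}{2}\right) = 2 + \frac{t}{2}$)
$\frac{h{\left(61 \right)}}{-12} = \frac{2 + \frac{1}{2} \cdot 61}{-12} = - \frac{2 + \frac{61}{2}}{12} = \left(- \frac{1}{12}\right) \frac{65}{2} = - \frac{65}{24}$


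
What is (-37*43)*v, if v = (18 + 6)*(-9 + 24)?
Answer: -572760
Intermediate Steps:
v = 360 (v = 24*15 = 360)
(-37*43)*v = -37*43*360 = -1591*360 = -572760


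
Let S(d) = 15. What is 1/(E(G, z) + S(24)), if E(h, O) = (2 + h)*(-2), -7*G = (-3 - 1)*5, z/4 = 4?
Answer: 7/37 ≈ 0.18919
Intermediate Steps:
z = 16 (z = 4*4 = 16)
G = 20/7 (G = -(-3 - 1)*5/7 = -(-4)*5/7 = -1/7*(-20) = 20/7 ≈ 2.8571)
E(h, O) = -4 - 2*h
1/(E(G, z) + S(24)) = 1/((-4 - 2*20/7) + 15) = 1/((-4 - 40/7) + 15) = 1/(-68/7 + 15) = 1/(37/7) = 7/37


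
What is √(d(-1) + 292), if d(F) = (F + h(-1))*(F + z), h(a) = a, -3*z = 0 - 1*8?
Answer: √2598/3 ≈ 16.990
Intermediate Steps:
z = 8/3 (z = -(0 - 1*8)/3 = -(0 - 8)/3 = -⅓*(-8) = 8/3 ≈ 2.6667)
d(F) = (-1 + F)*(8/3 + F) (d(F) = (F - 1)*(F + 8/3) = (-1 + F)*(8/3 + F))
√(d(-1) + 292) = √((-8/3 + (-1)² + (5/3)*(-1)) + 292) = √((-8/3 + 1 - 5/3) + 292) = √(-10/3 + 292) = √(866/3) = √2598/3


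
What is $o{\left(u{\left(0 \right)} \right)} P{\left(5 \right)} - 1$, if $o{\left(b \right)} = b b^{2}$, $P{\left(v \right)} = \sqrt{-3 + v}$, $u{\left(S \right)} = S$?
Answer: $-1$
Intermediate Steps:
$o{\left(b \right)} = b^{3}$
$o{\left(u{\left(0 \right)} \right)} P{\left(5 \right)} - 1 = 0^{3} \sqrt{-3 + 5} - 1 = 0 \sqrt{2} - 1 = 0 - 1 = -1$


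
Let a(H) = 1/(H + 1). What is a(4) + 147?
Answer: 736/5 ≈ 147.20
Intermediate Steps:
a(H) = 1/(1 + H)
a(4) + 147 = 1/(1 + 4) + 147 = 1/5 + 147 = 736/5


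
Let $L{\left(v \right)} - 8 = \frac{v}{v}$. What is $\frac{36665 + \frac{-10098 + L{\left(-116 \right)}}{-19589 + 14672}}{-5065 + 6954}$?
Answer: $\frac{60097298}{3096071} \approx 19.411$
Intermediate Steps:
$L{\left(v \right)} = 9$ ($L{\left(v \right)} = 8 + \frac{v}{v} = 8 + 1 = 9$)
$\frac{36665 + \frac{-10098 + L{\left(-116 \right)}}{-19589 + 14672}}{-5065 + 6954} = \frac{36665 + \frac{-10098 + 9}{-19589 + 14672}}{-5065 + 6954} = \frac{36665 - \frac{10089}{-4917}}{1889} = \left(36665 - - \frac{3363}{1639}\right) \frac{1}{1889} = \left(36665 + \frac{3363}{1639}\right) \frac{1}{1889} = \frac{60097298}{1639} \cdot \frac{1}{1889} = \frac{60097298}{3096071}$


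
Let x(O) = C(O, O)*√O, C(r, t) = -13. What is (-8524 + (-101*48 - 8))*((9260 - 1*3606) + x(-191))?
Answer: -75650520 + 173940*I*√191 ≈ -7.5651e+7 + 2.4039e+6*I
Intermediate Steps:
x(O) = -13*√O
(-8524 + (-101*48 - 8))*((9260 - 1*3606) + x(-191)) = (-8524 + (-101*48 - 8))*((9260 - 1*3606) - 13*I*√191) = (-8524 + (-4848 - 8))*((9260 - 3606) - 13*I*√191) = (-8524 - 4856)*(5654 - 13*I*√191) = -13380*(5654 - 13*I*√191) = -75650520 + 173940*I*√191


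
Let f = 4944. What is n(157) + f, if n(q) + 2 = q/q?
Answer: 4943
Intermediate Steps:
n(q) = -1 (n(q) = -2 + q/q = -2 + 1 = -1)
n(157) + f = -1 + 4944 = 4943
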